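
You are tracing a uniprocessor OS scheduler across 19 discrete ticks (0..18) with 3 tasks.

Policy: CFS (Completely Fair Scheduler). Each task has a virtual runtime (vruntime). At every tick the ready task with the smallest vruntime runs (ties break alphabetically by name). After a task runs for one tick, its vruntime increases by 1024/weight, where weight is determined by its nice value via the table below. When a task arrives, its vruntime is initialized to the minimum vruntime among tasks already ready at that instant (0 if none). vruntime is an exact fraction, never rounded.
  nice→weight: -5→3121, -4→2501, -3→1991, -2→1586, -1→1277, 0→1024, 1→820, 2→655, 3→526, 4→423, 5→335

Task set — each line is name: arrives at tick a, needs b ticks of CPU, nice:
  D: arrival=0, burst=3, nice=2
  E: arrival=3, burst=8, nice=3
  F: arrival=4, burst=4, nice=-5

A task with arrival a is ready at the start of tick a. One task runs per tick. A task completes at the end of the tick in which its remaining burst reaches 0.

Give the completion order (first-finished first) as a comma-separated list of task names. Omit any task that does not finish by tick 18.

t=0: vr[D=0] → run D
t=1: vr[D=1024/655] → run D
t=2: vr[D=2048/655] → run D
t=3: vr[E=0] → run E
t=4: vr[E=512/263 F=512/263] → run E
t=5: vr[E=1024/263 F=512/263] → run F
t=6: vr[E=1024/263 F=1867264/820823] → run F
t=7: vr[E=1024/263 F=2136576/820823] → run F
t=8: vr[E=1024/263 F=2405888/820823] → run F
t=9: vr[E=1024/263] → run E
t=10: vr[E=1536/263] → run E
t=11: vr[E=2048/263] → run E
t=12: vr[E=2560/263] → run E
t=13: vr[E=3072/263] → run E
t=14: vr[E=3584/263] → run E
t=15: (idle)
t=16: (idle)
t=17: (idle)
t=18: (idle)

completion order = D, F, E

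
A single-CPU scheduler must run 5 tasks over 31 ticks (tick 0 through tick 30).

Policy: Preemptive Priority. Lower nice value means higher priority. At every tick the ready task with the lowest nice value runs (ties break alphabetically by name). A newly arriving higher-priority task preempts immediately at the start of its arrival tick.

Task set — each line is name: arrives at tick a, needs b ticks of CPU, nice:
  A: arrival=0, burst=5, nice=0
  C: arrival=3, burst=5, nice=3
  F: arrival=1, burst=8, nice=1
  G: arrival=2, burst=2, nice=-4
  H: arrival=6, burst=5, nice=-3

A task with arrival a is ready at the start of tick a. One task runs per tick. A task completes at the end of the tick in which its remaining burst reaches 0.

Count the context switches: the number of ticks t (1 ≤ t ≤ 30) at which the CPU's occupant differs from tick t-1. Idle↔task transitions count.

t=0: ready={A} → run A
t=1: ready={A,F} → run A
t=2: ready={A,F,G} → run G
t=3: ready={A,C,F,G} → run G
t=4: ready={A,C,F} → run A
t=5: ready={A,C,F} → run A
t=6: ready={A,C,F,H} → run H
t=7: ready={A,C,F,H} → run H
t=8: ready={A,C,F,H} → run H
t=9: ready={A,C,F,H} → run H
t=10: ready={A,C,F,H} → run H
t=11: ready={A,C,F} → run A
t=12: ready={C,F} → run F
t=13: ready={C,F} → run F
t=14: ready={C,F} → run F
t=15: ready={C,F} → run F
t=16: ready={C,F} → run F
t=17: ready={C,F} → run F
t=18: ready={C,F} → run F
t=19: ready={C,F} → run F
t=20: ready={C} → run C
t=21: ready={C} → run C
t=22: ready={C} → run C
t=23: ready={C} → run C
t=24: ready={C} → run C
t=25: (idle)
t=26: (idle)
t=27: (idle)
t=28: (idle)
t=29: (idle)
t=30: (idle)

context switches = 7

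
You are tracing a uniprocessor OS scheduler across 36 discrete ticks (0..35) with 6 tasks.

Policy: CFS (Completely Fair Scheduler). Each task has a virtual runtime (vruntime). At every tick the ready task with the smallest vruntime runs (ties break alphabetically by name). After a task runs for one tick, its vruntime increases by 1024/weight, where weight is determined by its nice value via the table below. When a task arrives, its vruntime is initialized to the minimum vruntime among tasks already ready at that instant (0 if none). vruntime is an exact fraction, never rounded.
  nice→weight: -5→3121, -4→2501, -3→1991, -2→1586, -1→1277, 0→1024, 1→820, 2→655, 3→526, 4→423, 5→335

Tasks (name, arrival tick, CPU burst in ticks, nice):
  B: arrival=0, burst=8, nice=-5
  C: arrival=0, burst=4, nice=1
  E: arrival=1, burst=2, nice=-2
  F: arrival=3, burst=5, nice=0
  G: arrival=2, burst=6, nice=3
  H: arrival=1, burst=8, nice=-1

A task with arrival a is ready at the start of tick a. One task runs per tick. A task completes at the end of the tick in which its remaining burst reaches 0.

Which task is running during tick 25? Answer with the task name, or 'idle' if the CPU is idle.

running at tick 25 = G

t=0: vr[B=0 C=0] → run B
t=1: vr[B=1024/3121 C=0 E=0 H=0] → run C
t=2: vr[B=1024/3121 C=256/205 E=0 G=0 H=0] → run E
t=3: vr[B=1024/3121 C=256/205 E=512/793 F=0 G=0 H=0] → run F
t=4: vr[B=1024/3121 C=256/205 E=512/793 F=1 G=0 H=0] → run G
t=5: vr[B=1024/3121 C=256/205 E=512/793 F=1 G=512/263 H=0] → run H
t=6: vr[B=1024/3121 C=256/205 E=512/793 F=1 G=512/263 H=1024/1277] → run B
t=7: vr[B=2048/3121 C=256/205 E=512/793 F=1 G=512/263 H=1024/1277] → run E
t=8: vr[B=2048/3121 C=256/205 F=1 G=512/263 H=1024/1277] → run B
t=9: vr[B=3072/3121 C=256/205 F=1 G=512/263 H=1024/1277] → run H
t=10: vr[B=3072/3121 C=256/205 F=1 G=512/263 H=2048/1277] → run B
t=11: vr[B=4096/3121 C=256/205 F=1 G=512/263 H=2048/1277] → run F
t=12: vr[B=4096/3121 C=256/205 F=2 G=512/263 H=2048/1277] → run C
t=13: vr[B=4096/3121 C=512/205 F=2 G=512/263 H=2048/1277] → run B
t=14: vr[B=5120/3121 C=512/205 F=2 G=512/263 H=2048/1277] → run H
t=15: vr[B=5120/3121 C=512/205 F=2 G=512/263 H=3072/1277] → run B
t=16: vr[B=6144/3121 C=512/205 F=2 G=512/263 H=3072/1277] → run G
t=17: vr[B=6144/3121 C=512/205 F=2 G=1024/263 H=3072/1277] → run B
t=18: vr[B=7168/3121 C=512/205 F=2 G=1024/263 H=3072/1277] → run F
t=19: vr[B=7168/3121 C=512/205 F=3 G=1024/263 H=3072/1277] → run B
t=20: vr[C=512/205 F=3 G=1024/263 H=3072/1277] → run H
t=21: vr[C=512/205 F=3 G=1024/263 H=4096/1277] → run C
t=22: vr[C=768/205 F=3 G=1024/263 H=4096/1277] → run F
t=23: vr[C=768/205 F=4 G=1024/263 H=4096/1277] → run H
t=24: vr[C=768/205 F=4 G=1024/263 H=5120/1277] → run C
t=25: vr[F=4 G=1024/263 H=5120/1277] → run G
t=26: vr[F=4 G=1536/263 H=5120/1277] → run F
t=27: vr[G=1536/263 H=5120/1277] → run H
t=28: vr[G=1536/263 H=6144/1277] → run H
t=29: vr[G=1536/263 H=7168/1277] → run H
t=30: vr[G=1536/263] → run G
t=31: vr[G=2048/263] → run G
t=32: vr[G=2560/263] → run G
t=33: (idle)
t=34: (idle)
t=35: (idle)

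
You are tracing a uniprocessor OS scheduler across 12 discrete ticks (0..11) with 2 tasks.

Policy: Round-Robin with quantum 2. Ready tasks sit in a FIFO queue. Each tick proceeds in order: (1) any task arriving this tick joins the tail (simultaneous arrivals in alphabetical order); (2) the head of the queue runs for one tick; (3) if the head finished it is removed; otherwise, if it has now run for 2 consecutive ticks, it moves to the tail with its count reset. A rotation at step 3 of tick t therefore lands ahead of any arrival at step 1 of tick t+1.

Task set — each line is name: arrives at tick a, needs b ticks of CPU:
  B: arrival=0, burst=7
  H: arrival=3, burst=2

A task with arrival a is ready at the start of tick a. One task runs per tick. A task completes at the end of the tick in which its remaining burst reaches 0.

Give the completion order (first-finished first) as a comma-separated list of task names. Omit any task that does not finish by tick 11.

completion order = H, B

t=0: queue=[B] q_used=0 → run B
t=1: queue=[B] q_used=1 → run B
t=2: queue=[B] q_used=0 → run B
t=3: queue=[B,H] q_used=1 → run B
t=4: queue=[H,B] q_used=0 → run H
t=5: queue=[H,B] q_used=1 → run H
t=6: queue=[B] q_used=0 → run B
t=7: queue=[B] q_used=1 → run B
t=8: queue=[B] q_used=0 → run B
t=9: (idle)
t=10: (idle)
t=11: (idle)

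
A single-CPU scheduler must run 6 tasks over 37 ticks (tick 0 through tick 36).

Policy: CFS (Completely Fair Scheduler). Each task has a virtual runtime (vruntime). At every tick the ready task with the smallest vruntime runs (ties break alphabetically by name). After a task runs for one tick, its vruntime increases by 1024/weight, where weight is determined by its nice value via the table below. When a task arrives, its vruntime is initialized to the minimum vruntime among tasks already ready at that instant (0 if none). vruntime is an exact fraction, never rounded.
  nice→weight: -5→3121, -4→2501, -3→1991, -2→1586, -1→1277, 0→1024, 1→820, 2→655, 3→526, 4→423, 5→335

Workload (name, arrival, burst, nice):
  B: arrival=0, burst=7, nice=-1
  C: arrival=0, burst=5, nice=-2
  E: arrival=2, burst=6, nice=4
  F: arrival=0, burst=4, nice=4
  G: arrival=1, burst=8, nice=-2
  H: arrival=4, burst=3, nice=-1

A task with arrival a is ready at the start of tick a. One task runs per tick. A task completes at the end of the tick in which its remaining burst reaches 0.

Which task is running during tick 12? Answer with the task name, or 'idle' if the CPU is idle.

t=0: vr[B=0 C=0 F=0] → run B
t=1: vr[B=1024/1277 C=0 F=0 G=0] → run C
t=2: vr[B=1024/1277 C=512/793 E=0 F=0 G=0] → run E
t=3: vr[B=1024/1277 C=512/793 E=1024/423 F=0 G=0] → run F
t=4: vr[B=1024/1277 C=512/793 E=1024/423 F=1024/423 G=0 H=0] → run G
t=5: vr[B=1024/1277 C=512/793 E=1024/423 F=1024/423 G=512/793 H=0] → run H
t=6: vr[B=1024/1277 C=512/793 E=1024/423 F=1024/423 G=512/793 H=1024/1277] → run C
t=7: vr[B=1024/1277 C=1024/793 E=1024/423 F=1024/423 G=512/793 H=1024/1277] → run G
t=8: vr[B=1024/1277 C=1024/793 E=1024/423 F=1024/423 G=1024/793 H=1024/1277] → run B
t=9: vr[B=2048/1277 C=1024/793 E=1024/423 F=1024/423 G=1024/793 H=1024/1277] → run H
t=10: vr[B=2048/1277 C=1024/793 E=1024/423 F=1024/423 G=1024/793 H=2048/1277] → run C
t=11: vr[B=2048/1277 C=1536/793 E=1024/423 F=1024/423 G=1024/793 H=2048/1277] → run G
t=12: vr[B=2048/1277 C=1536/793 E=1024/423 F=1024/423 G=1536/793 H=2048/1277] → run B
t=13: vr[B=3072/1277 C=1536/793 E=1024/423 F=1024/423 G=1536/793 H=2048/1277] → run H
t=14: vr[B=3072/1277 C=1536/793 E=1024/423 F=1024/423 G=1536/793] → run C
t=15: vr[B=3072/1277 C=2048/793 E=1024/423 F=1024/423 G=1536/793] → run G
t=16: vr[B=3072/1277 C=2048/793 E=1024/423 F=1024/423 G=2048/793] → run B
t=17: vr[B=4096/1277 C=2048/793 E=1024/423 F=1024/423 G=2048/793] → run E
t=18: vr[B=4096/1277 C=2048/793 E=2048/423 F=1024/423 G=2048/793] → run F
t=19: vr[B=4096/1277 C=2048/793 E=2048/423 F=2048/423 G=2048/793] → run C
t=20: vr[B=4096/1277 E=2048/423 F=2048/423 G=2048/793] → run G
t=21: vr[B=4096/1277 E=2048/423 F=2048/423 G=2560/793] → run B
t=22: vr[B=5120/1277 E=2048/423 F=2048/423 G=2560/793] → run G
t=23: vr[B=5120/1277 E=2048/423 F=2048/423 G=3072/793] → run G
t=24: vr[B=5120/1277 E=2048/423 F=2048/423 G=3584/793] → run B
t=25: vr[B=6144/1277 E=2048/423 F=2048/423 G=3584/793] → run G
t=26: vr[B=6144/1277 E=2048/423 F=2048/423] → run B
t=27: vr[E=2048/423 F=2048/423] → run E
t=28: vr[E=1024/141 F=2048/423] → run F
t=29: vr[E=1024/141 F=1024/141] → run E
t=30: vr[E=4096/423 F=1024/141] → run F
t=31: vr[E=4096/423] → run E
t=32: vr[E=5120/423] → run E
t=33: (idle)
t=34: (idle)
t=35: (idle)
t=36: (idle)

running at tick 12 = B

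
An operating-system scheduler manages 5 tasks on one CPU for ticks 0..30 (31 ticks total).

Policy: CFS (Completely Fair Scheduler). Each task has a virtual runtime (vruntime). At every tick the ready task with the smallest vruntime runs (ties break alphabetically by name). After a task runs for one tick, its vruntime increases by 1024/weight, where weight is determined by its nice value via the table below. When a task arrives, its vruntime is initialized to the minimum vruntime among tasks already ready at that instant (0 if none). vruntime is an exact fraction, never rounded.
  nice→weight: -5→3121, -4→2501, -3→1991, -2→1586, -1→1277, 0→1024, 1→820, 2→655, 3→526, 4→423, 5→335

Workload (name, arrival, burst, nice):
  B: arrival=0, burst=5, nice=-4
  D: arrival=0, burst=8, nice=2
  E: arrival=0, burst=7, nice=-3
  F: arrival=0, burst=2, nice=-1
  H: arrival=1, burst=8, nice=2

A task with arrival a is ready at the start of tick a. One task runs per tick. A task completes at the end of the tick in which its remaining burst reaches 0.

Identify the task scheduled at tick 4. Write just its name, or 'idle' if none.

t=0: vr[B=0 D=0 E=0 F=0] → run B
t=1: vr[B=1024/2501 D=0 E=0 F=0 H=0] → run D
t=2: vr[B=1024/2501 D=1024/655 E=0 F=0 H=0] → run E
t=3: vr[B=1024/2501 D=1024/655 E=1024/1991 F=0 H=0] → run F
t=4: vr[B=1024/2501 D=1024/655 E=1024/1991 F=1024/1277 H=0] → run H
t=5: vr[B=1024/2501 D=1024/655 E=1024/1991 F=1024/1277 H=1024/655] → run B
t=6: vr[B=2048/2501 D=1024/655 E=1024/1991 F=1024/1277 H=1024/655] → run E
t=7: vr[B=2048/2501 D=1024/655 E=2048/1991 F=1024/1277 H=1024/655] → run F
t=8: vr[B=2048/2501 D=1024/655 E=2048/1991 H=1024/655] → run B
t=9: vr[B=3072/2501 D=1024/655 E=2048/1991 H=1024/655] → run E
t=10: vr[B=3072/2501 D=1024/655 E=3072/1991 H=1024/655] → run B
t=11: vr[B=4096/2501 D=1024/655 E=3072/1991 H=1024/655] → run E
t=12: vr[B=4096/2501 D=1024/655 E=4096/1991 H=1024/655] → run D
t=13: vr[B=4096/2501 D=2048/655 E=4096/1991 H=1024/655] → run H
t=14: vr[B=4096/2501 D=2048/655 E=4096/1991 H=2048/655] → run B
t=15: vr[D=2048/655 E=4096/1991 H=2048/655] → run E
t=16: vr[D=2048/655 E=5120/1991 H=2048/655] → run E
t=17: vr[D=2048/655 E=6144/1991 H=2048/655] → run E
t=18: vr[D=2048/655 H=2048/655] → run D
t=19: vr[D=3072/655 H=2048/655] → run H
t=20: vr[D=3072/655 H=3072/655] → run D
t=21: vr[D=4096/655 H=3072/655] → run H
t=22: vr[D=4096/655 H=4096/655] → run D
t=23: vr[D=1024/131 H=4096/655] → run H
t=24: vr[D=1024/131 H=1024/131] → run D
t=25: vr[D=6144/655 H=1024/131] → run H
t=26: vr[D=6144/655 H=6144/655] → run D
t=27: vr[D=7168/655 H=6144/655] → run H
t=28: vr[D=7168/655 H=7168/655] → run D
t=29: vr[H=7168/655] → run H
t=30: (idle)

running at tick 4 = H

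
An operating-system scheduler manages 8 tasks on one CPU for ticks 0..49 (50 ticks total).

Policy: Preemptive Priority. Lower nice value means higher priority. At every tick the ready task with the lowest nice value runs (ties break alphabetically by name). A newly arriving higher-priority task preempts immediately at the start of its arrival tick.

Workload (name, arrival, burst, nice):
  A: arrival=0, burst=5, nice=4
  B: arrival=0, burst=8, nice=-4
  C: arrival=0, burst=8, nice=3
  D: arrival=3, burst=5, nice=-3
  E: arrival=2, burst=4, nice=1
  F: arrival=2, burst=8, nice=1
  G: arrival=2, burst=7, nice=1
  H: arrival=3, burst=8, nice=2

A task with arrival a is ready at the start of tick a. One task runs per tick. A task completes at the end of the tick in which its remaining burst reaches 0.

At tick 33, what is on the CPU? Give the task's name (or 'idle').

t=0: ready={A,B,C} → run B
t=1: ready={A,B,C} → run B
t=2: ready={A,B,C,E,F,G} → run B
t=3: ready={A,B,C,D,E,F,G,H} → run B
t=4: ready={A,B,C,D,E,F,G,H} → run B
t=5: ready={A,B,C,D,E,F,G,H} → run B
t=6: ready={A,B,C,D,E,F,G,H} → run B
t=7: ready={A,B,C,D,E,F,G,H} → run B
t=8: ready={A,C,D,E,F,G,H} → run D
t=9: ready={A,C,D,E,F,G,H} → run D
t=10: ready={A,C,D,E,F,G,H} → run D
t=11: ready={A,C,D,E,F,G,H} → run D
t=12: ready={A,C,D,E,F,G,H} → run D
t=13: ready={A,C,E,F,G,H} → run E
t=14: ready={A,C,E,F,G,H} → run E
t=15: ready={A,C,E,F,G,H} → run E
t=16: ready={A,C,E,F,G,H} → run E
t=17: ready={A,C,F,G,H} → run F
t=18: ready={A,C,F,G,H} → run F
t=19: ready={A,C,F,G,H} → run F
t=20: ready={A,C,F,G,H} → run F
t=21: ready={A,C,F,G,H} → run F
t=22: ready={A,C,F,G,H} → run F
t=23: ready={A,C,F,G,H} → run F
t=24: ready={A,C,F,G,H} → run F
t=25: ready={A,C,G,H} → run G
t=26: ready={A,C,G,H} → run G
t=27: ready={A,C,G,H} → run G
t=28: ready={A,C,G,H} → run G
t=29: ready={A,C,G,H} → run G
t=30: ready={A,C,G,H} → run G
t=31: ready={A,C,G,H} → run G
t=32: ready={A,C,H} → run H
t=33: ready={A,C,H} → run H
t=34: ready={A,C,H} → run H
t=35: ready={A,C,H} → run H
t=36: ready={A,C,H} → run H
t=37: ready={A,C,H} → run H
t=38: ready={A,C,H} → run H
t=39: ready={A,C,H} → run H
t=40: ready={A,C} → run C
t=41: ready={A,C} → run C
t=42: ready={A,C} → run C
t=43: ready={A,C} → run C
t=44: ready={A,C} → run C
t=45: ready={A,C} → run C
t=46: ready={A,C} → run C
t=47: ready={A,C} → run C
t=48: ready={A} → run A
t=49: ready={A} → run A

running at tick 33 = H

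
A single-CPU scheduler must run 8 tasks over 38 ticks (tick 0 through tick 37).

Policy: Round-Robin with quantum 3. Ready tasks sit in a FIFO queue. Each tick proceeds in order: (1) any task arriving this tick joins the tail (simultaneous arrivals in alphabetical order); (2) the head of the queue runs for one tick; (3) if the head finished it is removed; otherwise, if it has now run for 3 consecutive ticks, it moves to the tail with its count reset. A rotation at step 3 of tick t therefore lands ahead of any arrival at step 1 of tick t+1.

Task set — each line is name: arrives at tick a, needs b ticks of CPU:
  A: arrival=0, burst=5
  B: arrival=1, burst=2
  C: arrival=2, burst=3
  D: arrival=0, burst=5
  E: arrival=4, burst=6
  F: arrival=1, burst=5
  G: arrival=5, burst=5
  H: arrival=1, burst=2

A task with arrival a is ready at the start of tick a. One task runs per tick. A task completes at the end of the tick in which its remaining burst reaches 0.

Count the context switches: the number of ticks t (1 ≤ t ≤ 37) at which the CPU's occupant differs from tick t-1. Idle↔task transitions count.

context switches = 13

t=0: queue=[A,D] q_used=0 → run A
t=1: queue=[A,D,B,F,H] q_used=1 → run A
t=2: queue=[A,D,B,F,H,C] q_used=2 → run A
t=3: queue=[D,B,F,H,C,A] q_used=0 → run D
t=4: queue=[D,B,F,H,C,A,E] q_used=1 → run D
t=5: queue=[D,B,F,H,C,A,E,G] q_used=2 → run D
t=6: queue=[B,F,H,C,A,E,G,D] q_used=0 → run B
t=7: queue=[B,F,H,C,A,E,G,D] q_used=1 → run B
t=8: queue=[F,H,C,A,E,G,D] q_used=0 → run F
t=9: queue=[F,H,C,A,E,G,D] q_used=1 → run F
t=10: queue=[F,H,C,A,E,G,D] q_used=2 → run F
t=11: queue=[H,C,A,E,G,D,F] q_used=0 → run H
t=12: queue=[H,C,A,E,G,D,F] q_used=1 → run H
t=13: queue=[C,A,E,G,D,F] q_used=0 → run C
t=14: queue=[C,A,E,G,D,F] q_used=1 → run C
t=15: queue=[C,A,E,G,D,F] q_used=2 → run C
t=16: queue=[A,E,G,D,F] q_used=0 → run A
t=17: queue=[A,E,G,D,F] q_used=1 → run A
t=18: queue=[E,G,D,F] q_used=0 → run E
t=19: queue=[E,G,D,F] q_used=1 → run E
t=20: queue=[E,G,D,F] q_used=2 → run E
t=21: queue=[G,D,F,E] q_used=0 → run G
t=22: queue=[G,D,F,E] q_used=1 → run G
t=23: queue=[G,D,F,E] q_used=2 → run G
t=24: queue=[D,F,E,G] q_used=0 → run D
t=25: queue=[D,F,E,G] q_used=1 → run D
t=26: queue=[F,E,G] q_used=0 → run F
t=27: queue=[F,E,G] q_used=1 → run F
t=28: queue=[E,G] q_used=0 → run E
t=29: queue=[E,G] q_used=1 → run E
t=30: queue=[E,G] q_used=2 → run E
t=31: queue=[G] q_used=0 → run G
t=32: queue=[G] q_used=1 → run G
t=33: (idle)
t=34: (idle)
t=35: (idle)
t=36: (idle)
t=37: (idle)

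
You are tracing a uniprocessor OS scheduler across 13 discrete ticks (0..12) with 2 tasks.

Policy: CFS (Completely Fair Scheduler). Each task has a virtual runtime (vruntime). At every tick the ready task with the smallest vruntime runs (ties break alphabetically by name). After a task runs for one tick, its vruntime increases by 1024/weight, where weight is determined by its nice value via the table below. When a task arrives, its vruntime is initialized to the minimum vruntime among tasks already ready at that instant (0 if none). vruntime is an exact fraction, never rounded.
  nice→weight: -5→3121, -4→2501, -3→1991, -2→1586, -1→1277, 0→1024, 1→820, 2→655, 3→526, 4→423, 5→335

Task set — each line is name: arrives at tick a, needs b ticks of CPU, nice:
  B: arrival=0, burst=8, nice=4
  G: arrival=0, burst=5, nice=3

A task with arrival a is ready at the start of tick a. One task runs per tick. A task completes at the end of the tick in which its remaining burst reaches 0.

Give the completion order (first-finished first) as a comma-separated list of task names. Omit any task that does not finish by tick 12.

completion order = G, B

t=0: vr[B=0 G=0] → run B
t=1: vr[B=1024/423 G=0] → run G
t=2: vr[B=1024/423 G=512/263] → run G
t=3: vr[B=1024/423 G=1024/263] → run B
t=4: vr[B=2048/423 G=1024/263] → run G
t=5: vr[B=2048/423 G=1536/263] → run B
t=6: vr[B=1024/141 G=1536/263] → run G
t=7: vr[B=1024/141 G=2048/263] → run B
t=8: vr[B=4096/423 G=2048/263] → run G
t=9: vr[B=4096/423] → run B
t=10: vr[B=5120/423] → run B
t=11: vr[B=2048/141] → run B
t=12: vr[B=7168/423] → run B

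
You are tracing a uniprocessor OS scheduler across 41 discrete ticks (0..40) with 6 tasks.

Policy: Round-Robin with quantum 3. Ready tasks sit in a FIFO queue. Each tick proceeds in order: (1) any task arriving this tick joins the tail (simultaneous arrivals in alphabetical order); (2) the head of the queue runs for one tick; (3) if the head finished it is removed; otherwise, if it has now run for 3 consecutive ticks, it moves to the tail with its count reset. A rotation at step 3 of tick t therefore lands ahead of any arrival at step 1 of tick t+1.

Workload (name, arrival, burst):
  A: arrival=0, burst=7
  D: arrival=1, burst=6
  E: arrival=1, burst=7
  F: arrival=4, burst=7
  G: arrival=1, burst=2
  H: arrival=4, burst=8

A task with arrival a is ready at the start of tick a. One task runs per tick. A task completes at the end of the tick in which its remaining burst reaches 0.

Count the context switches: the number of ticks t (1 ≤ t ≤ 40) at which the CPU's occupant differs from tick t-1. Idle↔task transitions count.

context switches = 15

t=0: queue=[A] q_used=0 → run A
t=1: queue=[A,D,E,G] q_used=1 → run A
t=2: queue=[A,D,E,G] q_used=2 → run A
t=3: queue=[D,E,G,A] q_used=0 → run D
t=4: queue=[D,E,G,A,F,H] q_used=1 → run D
t=5: queue=[D,E,G,A,F,H] q_used=2 → run D
t=6: queue=[E,G,A,F,H,D] q_used=0 → run E
t=7: queue=[E,G,A,F,H,D] q_used=1 → run E
t=8: queue=[E,G,A,F,H,D] q_used=2 → run E
t=9: queue=[G,A,F,H,D,E] q_used=0 → run G
t=10: queue=[G,A,F,H,D,E] q_used=1 → run G
t=11: queue=[A,F,H,D,E] q_used=0 → run A
t=12: queue=[A,F,H,D,E] q_used=1 → run A
t=13: queue=[A,F,H,D,E] q_used=2 → run A
t=14: queue=[F,H,D,E,A] q_used=0 → run F
t=15: queue=[F,H,D,E,A] q_used=1 → run F
t=16: queue=[F,H,D,E,A] q_used=2 → run F
t=17: queue=[H,D,E,A,F] q_used=0 → run H
t=18: queue=[H,D,E,A,F] q_used=1 → run H
t=19: queue=[H,D,E,A,F] q_used=2 → run H
t=20: queue=[D,E,A,F,H] q_used=0 → run D
t=21: queue=[D,E,A,F,H] q_used=1 → run D
t=22: queue=[D,E,A,F,H] q_used=2 → run D
t=23: queue=[E,A,F,H] q_used=0 → run E
t=24: queue=[E,A,F,H] q_used=1 → run E
t=25: queue=[E,A,F,H] q_used=2 → run E
t=26: queue=[A,F,H,E] q_used=0 → run A
t=27: queue=[F,H,E] q_used=0 → run F
t=28: queue=[F,H,E] q_used=1 → run F
t=29: queue=[F,H,E] q_used=2 → run F
t=30: queue=[H,E,F] q_used=0 → run H
t=31: queue=[H,E,F] q_used=1 → run H
t=32: queue=[H,E,F] q_used=2 → run H
t=33: queue=[E,F,H] q_used=0 → run E
t=34: queue=[F,H] q_used=0 → run F
t=35: queue=[H] q_used=0 → run H
t=36: queue=[H] q_used=1 → run H
t=37: (idle)
t=38: (idle)
t=39: (idle)
t=40: (idle)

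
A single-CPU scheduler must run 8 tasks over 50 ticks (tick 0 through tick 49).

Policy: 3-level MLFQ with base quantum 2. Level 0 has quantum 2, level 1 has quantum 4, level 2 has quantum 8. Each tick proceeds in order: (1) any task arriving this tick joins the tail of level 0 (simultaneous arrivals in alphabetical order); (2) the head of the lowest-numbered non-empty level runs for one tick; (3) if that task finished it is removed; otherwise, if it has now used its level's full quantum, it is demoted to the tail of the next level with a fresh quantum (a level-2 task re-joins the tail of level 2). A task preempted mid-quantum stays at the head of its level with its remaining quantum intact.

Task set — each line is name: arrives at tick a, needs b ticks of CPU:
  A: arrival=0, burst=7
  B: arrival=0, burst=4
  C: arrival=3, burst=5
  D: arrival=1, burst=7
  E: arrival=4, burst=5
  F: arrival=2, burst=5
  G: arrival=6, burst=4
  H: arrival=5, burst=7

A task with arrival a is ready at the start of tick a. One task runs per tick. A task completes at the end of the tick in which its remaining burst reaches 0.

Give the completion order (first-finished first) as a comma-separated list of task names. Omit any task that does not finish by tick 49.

completion order = B, F, C, E, G, A, D, H

t=0: L0/L1/L2 = AB/-/- → run A
t=1: L0/L1/L2 = ABD/-/- → run A
t=2: L0/L1/L2 = BDF/A/- → run B
t=3: L0/L1/L2 = BDFC/A/- → run B
t=4: L0/L1/L2 = DFCE/AB/- → run D
t=5: L0/L1/L2 = DFCEH/AB/- → run D
t=6: L0/L1/L2 = FCEHG/ABD/- → run F
t=7: L0/L1/L2 = FCEHG/ABD/- → run F
t=8: L0/L1/L2 = CEHG/ABDF/- → run C
t=9: L0/L1/L2 = CEHG/ABDF/- → run C
t=10: L0/L1/L2 = EHG/ABDFC/- → run E
t=11: L0/L1/L2 = EHG/ABDFC/- → run E
t=12: L0/L1/L2 = HG/ABDFCE/- → run H
t=13: L0/L1/L2 = HG/ABDFCE/- → run H
t=14: L0/L1/L2 = G/ABDFCEH/- → run G
t=15: L0/L1/L2 = G/ABDFCEH/- → run G
t=16: L0/L1/L2 = -/ABDFCEHG/- → run A
t=17: L0/L1/L2 = -/ABDFCEHG/- → run A
t=18: L0/L1/L2 = -/ABDFCEHG/- → run A
t=19: L0/L1/L2 = -/ABDFCEHG/- → run A
t=20: L0/L1/L2 = -/BDFCEHG/A → run B
t=21: L0/L1/L2 = -/BDFCEHG/A → run B
t=22: L0/L1/L2 = -/DFCEHG/A → run D
t=23: L0/L1/L2 = -/DFCEHG/A → run D
t=24: L0/L1/L2 = -/DFCEHG/A → run D
t=25: L0/L1/L2 = -/DFCEHG/A → run D
t=26: L0/L1/L2 = -/FCEHG/AD → run F
t=27: L0/L1/L2 = -/FCEHG/AD → run F
t=28: L0/L1/L2 = -/FCEHG/AD → run F
t=29: L0/L1/L2 = -/CEHG/AD → run C
t=30: L0/L1/L2 = -/CEHG/AD → run C
t=31: L0/L1/L2 = -/CEHG/AD → run C
t=32: L0/L1/L2 = -/EHG/AD → run E
t=33: L0/L1/L2 = -/EHG/AD → run E
t=34: L0/L1/L2 = -/EHG/AD → run E
t=35: L0/L1/L2 = -/HG/AD → run H
t=36: L0/L1/L2 = -/HG/AD → run H
t=37: L0/L1/L2 = -/HG/AD → run H
t=38: L0/L1/L2 = -/HG/AD → run H
t=39: L0/L1/L2 = -/G/ADH → run G
t=40: L0/L1/L2 = -/G/ADH → run G
t=41: L0/L1/L2 = -/-/ADH → run A
t=42: L0/L1/L2 = -/-/DH → run D
t=43: L0/L1/L2 = -/-/H → run H
t=44: (idle)
t=45: (idle)
t=46: (idle)
t=47: (idle)
t=48: (idle)
t=49: (idle)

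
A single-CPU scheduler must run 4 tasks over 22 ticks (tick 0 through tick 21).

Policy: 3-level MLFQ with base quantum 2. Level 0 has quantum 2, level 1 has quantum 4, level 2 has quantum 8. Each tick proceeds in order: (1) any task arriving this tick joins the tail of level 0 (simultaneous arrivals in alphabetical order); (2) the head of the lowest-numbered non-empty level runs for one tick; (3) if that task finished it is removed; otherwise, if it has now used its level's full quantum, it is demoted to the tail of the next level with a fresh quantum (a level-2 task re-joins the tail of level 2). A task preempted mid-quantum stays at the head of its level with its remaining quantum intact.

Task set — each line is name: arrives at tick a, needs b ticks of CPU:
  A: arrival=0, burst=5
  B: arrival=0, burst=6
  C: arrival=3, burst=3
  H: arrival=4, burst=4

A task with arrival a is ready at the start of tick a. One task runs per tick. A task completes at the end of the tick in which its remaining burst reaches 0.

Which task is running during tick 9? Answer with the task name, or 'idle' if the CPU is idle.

t=0: L0/L1/L2 = AB/-/- → run A
t=1: L0/L1/L2 = AB/-/- → run A
t=2: L0/L1/L2 = B/A/- → run B
t=3: L0/L1/L2 = BC/A/- → run B
t=4: L0/L1/L2 = CH/AB/- → run C
t=5: L0/L1/L2 = CH/AB/- → run C
t=6: L0/L1/L2 = H/ABC/- → run H
t=7: L0/L1/L2 = H/ABC/- → run H
t=8: L0/L1/L2 = -/ABCH/- → run A
t=9: L0/L1/L2 = -/ABCH/- → run A
t=10: L0/L1/L2 = -/ABCH/- → run A
t=11: L0/L1/L2 = -/BCH/- → run B
t=12: L0/L1/L2 = -/BCH/- → run B
t=13: L0/L1/L2 = -/BCH/- → run B
t=14: L0/L1/L2 = -/BCH/- → run B
t=15: L0/L1/L2 = -/CH/- → run C
t=16: L0/L1/L2 = -/H/- → run H
t=17: L0/L1/L2 = -/H/- → run H
t=18: (idle)
t=19: (idle)
t=20: (idle)
t=21: (idle)

running at tick 9 = A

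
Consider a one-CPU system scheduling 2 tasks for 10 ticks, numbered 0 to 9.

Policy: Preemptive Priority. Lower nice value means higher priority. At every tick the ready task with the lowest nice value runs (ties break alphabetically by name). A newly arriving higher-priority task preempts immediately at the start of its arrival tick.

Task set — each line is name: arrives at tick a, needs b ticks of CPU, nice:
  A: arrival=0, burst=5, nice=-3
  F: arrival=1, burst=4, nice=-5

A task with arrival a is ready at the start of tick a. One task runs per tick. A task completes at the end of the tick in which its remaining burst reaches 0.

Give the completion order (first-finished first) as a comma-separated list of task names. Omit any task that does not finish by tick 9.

completion order = F, A

t=0: ready={A} → run A
t=1: ready={A,F} → run F
t=2: ready={A,F} → run F
t=3: ready={A,F} → run F
t=4: ready={A,F} → run F
t=5: ready={A} → run A
t=6: ready={A} → run A
t=7: ready={A} → run A
t=8: ready={A} → run A
t=9: (idle)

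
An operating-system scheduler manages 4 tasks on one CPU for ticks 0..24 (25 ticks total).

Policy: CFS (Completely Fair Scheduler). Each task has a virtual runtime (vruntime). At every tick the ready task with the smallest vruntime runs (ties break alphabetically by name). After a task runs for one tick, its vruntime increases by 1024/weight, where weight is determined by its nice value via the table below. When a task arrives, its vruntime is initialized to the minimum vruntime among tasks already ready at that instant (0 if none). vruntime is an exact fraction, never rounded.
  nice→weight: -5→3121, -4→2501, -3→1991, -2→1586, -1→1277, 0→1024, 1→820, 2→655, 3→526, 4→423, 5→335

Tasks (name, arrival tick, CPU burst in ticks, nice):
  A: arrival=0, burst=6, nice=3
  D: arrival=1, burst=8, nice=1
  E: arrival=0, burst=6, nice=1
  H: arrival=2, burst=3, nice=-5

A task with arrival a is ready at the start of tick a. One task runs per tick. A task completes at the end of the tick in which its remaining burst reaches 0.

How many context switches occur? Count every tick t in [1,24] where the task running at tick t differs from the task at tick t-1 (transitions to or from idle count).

t=0: vr[A=0 E=0] → run A
t=1: vr[A=512/263 D=0 E=0] → run D
t=2: vr[A=512/263 D=256/205 E=0 H=0] → run E
t=3: vr[A=512/263 D=256/205 E=256/205 H=0] → run H
t=4: vr[A=512/263 D=256/205 E=256/205 H=1024/3121] → run H
t=5: vr[A=512/263 D=256/205 E=256/205 H=2048/3121] → run H
t=6: vr[A=512/263 D=256/205 E=256/205] → run D
t=7: vr[A=512/263 D=512/205 E=256/205] → run E
t=8: vr[A=512/263 D=512/205 E=512/205] → run A
t=9: vr[A=1024/263 D=512/205 E=512/205] → run D
t=10: vr[A=1024/263 D=768/205 E=512/205] → run E
t=11: vr[A=1024/263 D=768/205 E=768/205] → run D
t=12: vr[A=1024/263 D=1024/205 E=768/205] → run E
t=13: vr[A=1024/263 D=1024/205 E=1024/205] → run A
t=14: vr[A=1536/263 D=1024/205 E=1024/205] → run D
t=15: vr[A=1536/263 D=256/41 E=1024/205] → run E
t=16: vr[A=1536/263 D=256/41 E=256/41] → run A
t=17: vr[A=2048/263 D=256/41 E=256/41] → run D
t=18: vr[A=2048/263 D=1536/205 E=256/41] → run E
t=19: vr[A=2048/263 D=1536/205] → run D
t=20: vr[A=2048/263 D=1792/205] → run A
t=21: vr[A=2560/263 D=1792/205] → run D
t=22: vr[A=2560/263] → run A
t=23: (idle)
t=24: (idle)

context switches = 21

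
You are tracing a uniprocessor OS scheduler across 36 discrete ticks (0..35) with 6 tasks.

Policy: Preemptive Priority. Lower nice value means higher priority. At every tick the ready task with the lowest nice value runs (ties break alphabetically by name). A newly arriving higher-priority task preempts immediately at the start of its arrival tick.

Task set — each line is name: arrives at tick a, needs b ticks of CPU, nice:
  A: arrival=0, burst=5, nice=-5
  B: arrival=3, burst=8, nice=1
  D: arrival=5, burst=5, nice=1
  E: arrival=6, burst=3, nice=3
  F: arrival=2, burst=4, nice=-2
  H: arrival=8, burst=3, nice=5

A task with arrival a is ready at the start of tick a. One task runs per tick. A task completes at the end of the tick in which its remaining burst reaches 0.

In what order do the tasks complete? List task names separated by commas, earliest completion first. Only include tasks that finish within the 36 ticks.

t=0: ready={A} → run A
t=1: ready={A} → run A
t=2: ready={A,F} → run A
t=3: ready={A,B,F} → run A
t=4: ready={A,B,F} → run A
t=5: ready={B,D,F} → run F
t=6: ready={B,D,E,F} → run F
t=7: ready={B,D,E,F} → run F
t=8: ready={B,D,E,F,H} → run F
t=9: ready={B,D,E,H} → run B
t=10: ready={B,D,E,H} → run B
t=11: ready={B,D,E,H} → run B
t=12: ready={B,D,E,H} → run B
t=13: ready={B,D,E,H} → run B
t=14: ready={B,D,E,H} → run B
t=15: ready={B,D,E,H} → run B
t=16: ready={B,D,E,H} → run B
t=17: ready={D,E,H} → run D
t=18: ready={D,E,H} → run D
t=19: ready={D,E,H} → run D
t=20: ready={D,E,H} → run D
t=21: ready={D,E,H} → run D
t=22: ready={E,H} → run E
t=23: ready={E,H} → run E
t=24: ready={E,H} → run E
t=25: ready={H} → run H
t=26: ready={H} → run H
t=27: ready={H} → run H
t=28: (idle)
t=29: (idle)
t=30: (idle)
t=31: (idle)
t=32: (idle)
t=33: (idle)
t=34: (idle)
t=35: (idle)

completion order = A, F, B, D, E, H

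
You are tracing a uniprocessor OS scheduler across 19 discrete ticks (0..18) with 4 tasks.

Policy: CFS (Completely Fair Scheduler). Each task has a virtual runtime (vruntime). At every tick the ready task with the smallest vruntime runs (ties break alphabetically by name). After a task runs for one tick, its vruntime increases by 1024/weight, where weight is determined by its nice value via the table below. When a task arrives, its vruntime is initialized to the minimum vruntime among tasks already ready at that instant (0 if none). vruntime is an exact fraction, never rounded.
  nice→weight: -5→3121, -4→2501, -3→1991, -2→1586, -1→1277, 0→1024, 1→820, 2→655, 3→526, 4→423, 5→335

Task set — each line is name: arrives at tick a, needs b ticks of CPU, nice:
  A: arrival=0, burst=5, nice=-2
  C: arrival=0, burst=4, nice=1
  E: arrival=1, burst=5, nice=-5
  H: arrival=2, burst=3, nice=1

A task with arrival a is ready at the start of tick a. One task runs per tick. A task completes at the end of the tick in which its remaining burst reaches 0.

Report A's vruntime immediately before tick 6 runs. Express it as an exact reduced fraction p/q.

t=0: vr[A=0 C=0] → run A
t=1: vr[A=512/793 C=0 E=0] → run C
t=2: vr[A=512/793 C=256/205 E=0 H=0] → run E
t=3: vr[A=512/793 C=256/205 E=1024/3121 H=0] → run H
t=4: vr[A=512/793 C=256/205 E=1024/3121 H=256/205] → run E
t=5: vr[A=512/793 C=256/205 E=2048/3121 H=256/205] → run A
t=6: vr[A=1024/793 C=256/205 E=2048/3121 H=256/205] → run E
t=7: vr[A=1024/793 C=256/205 E=3072/3121 H=256/205] → run E
t=8: vr[A=1024/793 C=256/205 E=4096/3121 H=256/205] → run C
t=9: vr[A=1024/793 C=512/205 E=4096/3121 H=256/205] → run H
t=10: vr[A=1024/793 C=512/205 E=4096/3121 H=512/205] → run A
t=11: vr[A=1536/793 C=512/205 E=4096/3121 H=512/205] → run E
t=12: vr[A=1536/793 C=512/205 H=512/205] → run A
t=13: vr[A=2048/793 C=512/205 H=512/205] → run C
t=14: vr[A=2048/793 C=768/205 H=512/205] → run H
t=15: vr[A=2048/793 C=768/205] → run A
t=16: vr[C=768/205] → run C
t=17: (idle)
t=18: (idle)

vruntime(A, start of tick 6) = 1024/793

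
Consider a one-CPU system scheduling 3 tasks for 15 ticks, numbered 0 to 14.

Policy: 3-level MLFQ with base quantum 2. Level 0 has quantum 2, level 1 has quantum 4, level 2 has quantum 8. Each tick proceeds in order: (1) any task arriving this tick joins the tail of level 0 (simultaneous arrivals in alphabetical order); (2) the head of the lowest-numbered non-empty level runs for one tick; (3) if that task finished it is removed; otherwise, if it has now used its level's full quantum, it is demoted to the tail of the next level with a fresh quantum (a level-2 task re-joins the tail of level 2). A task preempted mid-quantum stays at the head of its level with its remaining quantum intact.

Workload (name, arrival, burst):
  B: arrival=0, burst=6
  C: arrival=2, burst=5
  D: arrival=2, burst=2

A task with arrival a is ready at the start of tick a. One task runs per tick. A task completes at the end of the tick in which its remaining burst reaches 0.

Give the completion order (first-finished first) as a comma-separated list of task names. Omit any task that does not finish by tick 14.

completion order = D, B, C

t=0: L0/L1/L2 = B/-/- → run B
t=1: L0/L1/L2 = B/-/- → run B
t=2: L0/L1/L2 = CD/B/- → run C
t=3: L0/L1/L2 = CD/B/- → run C
t=4: L0/L1/L2 = D/BC/- → run D
t=5: L0/L1/L2 = D/BC/- → run D
t=6: L0/L1/L2 = -/BC/- → run B
t=7: L0/L1/L2 = -/BC/- → run B
t=8: L0/L1/L2 = -/BC/- → run B
t=9: L0/L1/L2 = -/BC/- → run B
t=10: L0/L1/L2 = -/C/- → run C
t=11: L0/L1/L2 = -/C/- → run C
t=12: L0/L1/L2 = -/C/- → run C
t=13: (idle)
t=14: (idle)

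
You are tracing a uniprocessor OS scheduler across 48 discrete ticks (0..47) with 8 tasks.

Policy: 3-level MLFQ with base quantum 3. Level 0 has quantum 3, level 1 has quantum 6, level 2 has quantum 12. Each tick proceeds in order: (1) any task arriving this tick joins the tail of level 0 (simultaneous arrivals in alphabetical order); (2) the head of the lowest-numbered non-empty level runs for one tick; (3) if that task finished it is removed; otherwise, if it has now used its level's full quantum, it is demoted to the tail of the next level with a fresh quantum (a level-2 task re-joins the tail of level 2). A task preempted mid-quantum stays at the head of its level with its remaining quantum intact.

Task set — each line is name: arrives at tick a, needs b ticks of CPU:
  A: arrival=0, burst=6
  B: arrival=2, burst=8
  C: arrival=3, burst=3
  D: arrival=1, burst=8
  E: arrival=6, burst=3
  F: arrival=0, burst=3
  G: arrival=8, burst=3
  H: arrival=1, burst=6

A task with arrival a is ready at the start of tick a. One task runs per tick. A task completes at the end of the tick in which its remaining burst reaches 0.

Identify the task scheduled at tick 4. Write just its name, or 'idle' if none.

running at tick 4 = F

t=0: L0/L1/L2 = AF/-/- → run A
t=1: L0/L1/L2 = AFDH/-/- → run A
t=2: L0/L1/L2 = AFDHB/-/- → run A
t=3: L0/L1/L2 = FDHBC/A/- → run F
t=4: L0/L1/L2 = FDHBC/A/- → run F
t=5: L0/L1/L2 = FDHBC/A/- → run F
t=6: L0/L1/L2 = DHBCE/A/- → run D
t=7: L0/L1/L2 = DHBCE/A/- → run D
t=8: L0/L1/L2 = DHBCEG/A/- → run D
t=9: L0/L1/L2 = HBCEG/AD/- → run H
t=10: L0/L1/L2 = HBCEG/AD/- → run H
t=11: L0/L1/L2 = HBCEG/AD/- → run H
t=12: L0/L1/L2 = BCEG/ADH/- → run B
t=13: L0/L1/L2 = BCEG/ADH/- → run B
t=14: L0/L1/L2 = BCEG/ADH/- → run B
t=15: L0/L1/L2 = CEG/ADHB/- → run C
t=16: L0/L1/L2 = CEG/ADHB/- → run C
t=17: L0/L1/L2 = CEG/ADHB/- → run C
t=18: L0/L1/L2 = EG/ADHB/- → run E
t=19: L0/L1/L2 = EG/ADHB/- → run E
t=20: L0/L1/L2 = EG/ADHB/- → run E
t=21: L0/L1/L2 = G/ADHB/- → run G
t=22: L0/L1/L2 = G/ADHB/- → run G
t=23: L0/L1/L2 = G/ADHB/- → run G
t=24: L0/L1/L2 = -/ADHB/- → run A
t=25: L0/L1/L2 = -/ADHB/- → run A
t=26: L0/L1/L2 = -/ADHB/- → run A
t=27: L0/L1/L2 = -/DHB/- → run D
t=28: L0/L1/L2 = -/DHB/- → run D
t=29: L0/L1/L2 = -/DHB/- → run D
t=30: L0/L1/L2 = -/DHB/- → run D
t=31: L0/L1/L2 = -/DHB/- → run D
t=32: L0/L1/L2 = -/HB/- → run H
t=33: L0/L1/L2 = -/HB/- → run H
t=34: L0/L1/L2 = -/HB/- → run H
t=35: L0/L1/L2 = -/B/- → run B
t=36: L0/L1/L2 = -/B/- → run B
t=37: L0/L1/L2 = -/B/- → run B
t=38: L0/L1/L2 = -/B/- → run B
t=39: L0/L1/L2 = -/B/- → run B
t=40: (idle)
t=41: (idle)
t=42: (idle)
t=43: (idle)
t=44: (idle)
t=45: (idle)
t=46: (idle)
t=47: (idle)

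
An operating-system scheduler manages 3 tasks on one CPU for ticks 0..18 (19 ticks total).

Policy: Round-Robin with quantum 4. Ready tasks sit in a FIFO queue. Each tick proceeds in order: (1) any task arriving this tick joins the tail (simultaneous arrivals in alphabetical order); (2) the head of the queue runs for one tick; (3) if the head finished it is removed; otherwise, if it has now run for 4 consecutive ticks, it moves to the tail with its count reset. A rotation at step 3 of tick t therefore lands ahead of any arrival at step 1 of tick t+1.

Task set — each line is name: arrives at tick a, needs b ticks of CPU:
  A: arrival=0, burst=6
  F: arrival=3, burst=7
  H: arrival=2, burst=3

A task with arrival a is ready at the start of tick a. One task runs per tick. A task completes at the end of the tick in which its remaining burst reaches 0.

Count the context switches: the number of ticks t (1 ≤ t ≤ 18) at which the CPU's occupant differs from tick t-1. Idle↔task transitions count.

t=0: queue=[A] q_used=0 → run A
t=1: queue=[A] q_used=1 → run A
t=2: queue=[A,H] q_used=2 → run A
t=3: queue=[A,H,F] q_used=3 → run A
t=4: queue=[H,F,A] q_used=0 → run H
t=5: queue=[H,F,A] q_used=1 → run H
t=6: queue=[H,F,A] q_used=2 → run H
t=7: queue=[F,A] q_used=0 → run F
t=8: queue=[F,A] q_used=1 → run F
t=9: queue=[F,A] q_used=2 → run F
t=10: queue=[F,A] q_used=3 → run F
t=11: queue=[A,F] q_used=0 → run A
t=12: queue=[A,F] q_used=1 → run A
t=13: queue=[F] q_used=0 → run F
t=14: queue=[F] q_used=1 → run F
t=15: queue=[F] q_used=2 → run F
t=16: (idle)
t=17: (idle)
t=18: (idle)

context switches = 5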